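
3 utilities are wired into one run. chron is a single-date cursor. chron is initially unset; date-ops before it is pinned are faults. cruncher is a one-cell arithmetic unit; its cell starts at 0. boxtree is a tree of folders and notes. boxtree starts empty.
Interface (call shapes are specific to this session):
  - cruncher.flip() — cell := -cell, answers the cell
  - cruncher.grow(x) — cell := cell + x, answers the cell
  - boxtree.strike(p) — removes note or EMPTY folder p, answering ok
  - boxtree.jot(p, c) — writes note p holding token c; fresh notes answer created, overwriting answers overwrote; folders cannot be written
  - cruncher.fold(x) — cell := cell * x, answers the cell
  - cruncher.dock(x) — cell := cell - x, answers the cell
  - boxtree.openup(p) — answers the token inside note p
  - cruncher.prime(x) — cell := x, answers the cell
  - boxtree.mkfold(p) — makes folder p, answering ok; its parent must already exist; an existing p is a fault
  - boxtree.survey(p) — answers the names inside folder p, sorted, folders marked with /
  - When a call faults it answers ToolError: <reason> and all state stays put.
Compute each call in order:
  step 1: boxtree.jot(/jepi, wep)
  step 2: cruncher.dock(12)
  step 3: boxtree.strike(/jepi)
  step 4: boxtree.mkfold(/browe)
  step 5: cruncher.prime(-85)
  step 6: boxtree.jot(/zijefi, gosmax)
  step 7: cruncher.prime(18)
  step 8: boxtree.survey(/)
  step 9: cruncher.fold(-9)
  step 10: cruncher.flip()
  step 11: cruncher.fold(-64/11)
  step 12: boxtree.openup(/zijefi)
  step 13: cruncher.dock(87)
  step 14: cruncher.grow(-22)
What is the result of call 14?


> jot p=/jepi c=wep
= created
> dock x=12
= -12
> strike p=/jepi
= ok
> mkfold p=/browe
= ok
> prime x=-85
= -85
> jot p=/zijefi c=gosmax
= created
> prime x=18
= 18
> survey p=/
= [browe/, zijefi]
> fold x=-9
= -162
> flip
= 162
> fold x=-64/11
= -10368/11
> openup p=/zijefi
= gosmax
> dock x=87
= -11325/11
> grow x=-22
= -11567/11

Answer: -11567/11


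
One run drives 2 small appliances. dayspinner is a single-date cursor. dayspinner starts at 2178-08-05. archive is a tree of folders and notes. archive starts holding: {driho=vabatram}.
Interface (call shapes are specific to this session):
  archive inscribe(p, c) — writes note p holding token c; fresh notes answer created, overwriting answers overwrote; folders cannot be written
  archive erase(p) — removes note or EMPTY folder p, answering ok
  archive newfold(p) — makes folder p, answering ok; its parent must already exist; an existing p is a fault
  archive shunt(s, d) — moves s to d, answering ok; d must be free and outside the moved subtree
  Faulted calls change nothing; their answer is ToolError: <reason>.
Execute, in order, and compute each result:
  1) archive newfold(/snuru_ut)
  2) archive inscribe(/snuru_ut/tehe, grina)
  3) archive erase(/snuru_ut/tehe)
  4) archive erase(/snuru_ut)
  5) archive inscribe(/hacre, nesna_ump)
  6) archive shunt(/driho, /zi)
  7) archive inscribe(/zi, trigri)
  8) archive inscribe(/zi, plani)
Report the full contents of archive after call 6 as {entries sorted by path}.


Answer: {hacre=nesna_ump, zi=vabatram}

Derivation:
;; archive newfold(/snuru_ut) ~> ok
;; archive inscribe(/snuru_ut/tehe, grina) ~> created
;; archive erase(/snuru_ut/tehe) ~> ok
;; archive erase(/snuru_ut) ~> ok
;; archive inscribe(/hacre, nesna_ump) ~> created
;; archive shunt(/driho, /zi) ~> ok
;; archive inscribe(/zi, trigri) ~> overwrote
;; archive inscribe(/zi, plani) ~> overwrote


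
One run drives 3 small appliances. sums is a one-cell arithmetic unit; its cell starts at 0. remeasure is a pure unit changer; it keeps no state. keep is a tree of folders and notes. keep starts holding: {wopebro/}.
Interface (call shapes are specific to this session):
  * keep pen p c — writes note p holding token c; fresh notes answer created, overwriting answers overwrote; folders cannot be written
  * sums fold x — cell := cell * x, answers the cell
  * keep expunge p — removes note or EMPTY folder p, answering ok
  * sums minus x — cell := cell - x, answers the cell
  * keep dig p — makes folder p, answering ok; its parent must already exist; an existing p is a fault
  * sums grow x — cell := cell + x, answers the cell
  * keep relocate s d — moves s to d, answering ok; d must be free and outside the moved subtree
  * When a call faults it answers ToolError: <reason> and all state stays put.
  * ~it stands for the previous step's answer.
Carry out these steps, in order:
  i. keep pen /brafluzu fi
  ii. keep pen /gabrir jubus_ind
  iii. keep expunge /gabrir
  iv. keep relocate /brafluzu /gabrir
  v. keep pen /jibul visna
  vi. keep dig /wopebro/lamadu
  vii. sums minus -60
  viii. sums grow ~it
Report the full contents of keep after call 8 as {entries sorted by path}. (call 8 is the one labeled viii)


Answer: {gabrir=fi, jibul=visna, wopebro/, wopebro/lamadu/}

Derivation:
I use keep pen using /brafluzu, fi, — result: created.
Calling keep pen using /gabrir, jubus_ind, which returns created.
I invoke keep expunge using /gabrir, yielding ok.
Then keep relocate using /brafluzu, /gabrir, and see ok.
Invoking keep pen using /jibul, visna, yielding created.
Calling keep dig using /wopebro/lamadu, yielding ok.
I call sums minus using -60: 60.
Invoking sums grow using ~it, → 120.


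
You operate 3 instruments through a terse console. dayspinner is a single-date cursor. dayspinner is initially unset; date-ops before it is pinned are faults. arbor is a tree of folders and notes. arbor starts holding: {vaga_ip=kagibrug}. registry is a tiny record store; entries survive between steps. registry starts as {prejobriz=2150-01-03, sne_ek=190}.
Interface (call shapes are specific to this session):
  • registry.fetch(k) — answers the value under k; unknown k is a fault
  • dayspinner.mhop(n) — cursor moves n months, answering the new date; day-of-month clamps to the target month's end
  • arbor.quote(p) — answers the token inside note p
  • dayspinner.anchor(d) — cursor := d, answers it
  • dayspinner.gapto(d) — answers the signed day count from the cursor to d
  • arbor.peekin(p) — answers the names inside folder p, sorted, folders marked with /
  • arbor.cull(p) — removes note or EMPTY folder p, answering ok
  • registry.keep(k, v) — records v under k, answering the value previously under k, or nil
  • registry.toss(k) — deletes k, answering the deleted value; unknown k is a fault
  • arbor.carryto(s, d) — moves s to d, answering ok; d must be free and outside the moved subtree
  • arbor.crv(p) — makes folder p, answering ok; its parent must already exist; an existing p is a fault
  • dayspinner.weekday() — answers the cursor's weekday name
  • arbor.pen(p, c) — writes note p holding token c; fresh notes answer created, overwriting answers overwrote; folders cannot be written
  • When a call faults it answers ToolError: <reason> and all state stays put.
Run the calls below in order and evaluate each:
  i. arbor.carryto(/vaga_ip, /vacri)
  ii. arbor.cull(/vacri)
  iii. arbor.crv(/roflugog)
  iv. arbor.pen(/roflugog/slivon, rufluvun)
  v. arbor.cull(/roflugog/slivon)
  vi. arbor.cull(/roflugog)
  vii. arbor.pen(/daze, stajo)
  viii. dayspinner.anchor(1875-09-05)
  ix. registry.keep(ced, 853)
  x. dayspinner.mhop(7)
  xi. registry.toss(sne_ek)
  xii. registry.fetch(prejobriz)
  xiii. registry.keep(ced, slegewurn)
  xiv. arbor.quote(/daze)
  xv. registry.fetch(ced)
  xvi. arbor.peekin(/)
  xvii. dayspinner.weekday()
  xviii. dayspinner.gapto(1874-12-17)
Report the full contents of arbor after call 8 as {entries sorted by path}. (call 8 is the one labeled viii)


% arbor.carryto s='/vaga_ip' d='/vacri'
= ok
% arbor.cull p='/vacri'
= ok
% arbor.crv p='/roflugog'
= ok
% arbor.pen p='/roflugog/slivon' c='rufluvun'
= created
% arbor.cull p='/roflugog/slivon'
= ok
% arbor.cull p='/roflugog'
= ok
% arbor.pen p='/daze' c='stajo'
= created
% dayspinner.anchor d='1875-09-05'
= 1875-09-05
% registry.keep k='ced' v='853'
= nil
% dayspinner.mhop n='7'
= 1876-04-05
% registry.toss k='sne_ek'
= 190
% registry.fetch k='prejobriz'
= 2150-01-03
% registry.keep k='ced' v='slegewurn'
= 853
% arbor.quote p='/daze'
= stajo
% registry.fetch k='ced'
= slegewurn
% arbor.peekin p='/'
= [daze]
% dayspinner.weekday
= Wednesday
% dayspinner.gapto d='1874-12-17'
= -475

Answer: {daze=stajo}


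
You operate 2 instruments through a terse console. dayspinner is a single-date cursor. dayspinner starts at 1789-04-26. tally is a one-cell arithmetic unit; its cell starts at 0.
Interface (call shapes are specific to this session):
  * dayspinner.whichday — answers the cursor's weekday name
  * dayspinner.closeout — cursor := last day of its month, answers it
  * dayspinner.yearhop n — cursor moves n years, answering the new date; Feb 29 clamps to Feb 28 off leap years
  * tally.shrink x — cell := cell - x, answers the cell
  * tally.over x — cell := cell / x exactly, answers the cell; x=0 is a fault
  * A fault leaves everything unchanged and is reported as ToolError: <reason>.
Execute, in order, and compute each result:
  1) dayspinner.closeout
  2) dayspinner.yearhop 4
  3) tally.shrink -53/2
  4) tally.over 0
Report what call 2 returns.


Answer: 1793-04-30

Derivation:
~$ dayspinner.closeout
= 1789-04-30
~$ dayspinner.yearhop 4
= 1793-04-30
~$ tally.shrink -53/2
= 53/2
~$ tally.over 0
= ToolError: division by zero


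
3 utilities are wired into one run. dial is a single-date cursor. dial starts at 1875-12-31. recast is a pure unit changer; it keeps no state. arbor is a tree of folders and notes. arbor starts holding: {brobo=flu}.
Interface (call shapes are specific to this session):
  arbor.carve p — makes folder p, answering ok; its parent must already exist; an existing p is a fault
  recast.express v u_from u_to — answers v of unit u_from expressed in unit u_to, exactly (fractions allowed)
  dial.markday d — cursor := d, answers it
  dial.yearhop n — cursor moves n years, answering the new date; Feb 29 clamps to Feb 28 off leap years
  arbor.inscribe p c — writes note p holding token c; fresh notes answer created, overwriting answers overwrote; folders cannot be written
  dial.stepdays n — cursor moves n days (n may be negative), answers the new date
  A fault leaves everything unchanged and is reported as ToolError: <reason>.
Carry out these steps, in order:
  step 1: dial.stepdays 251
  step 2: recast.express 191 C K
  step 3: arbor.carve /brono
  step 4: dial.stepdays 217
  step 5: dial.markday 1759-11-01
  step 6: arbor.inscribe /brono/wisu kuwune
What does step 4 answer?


~$ dial.stepdays n=251
  1876-09-07
~$ recast.express v=191 u_from=C u_to=K
  9283/20
~$ arbor.carve p=/brono
  ok
~$ dial.stepdays n=217
  1877-04-12
~$ dial.markday d=1759-11-01
  1759-11-01
~$ arbor.inscribe p=/brono/wisu c=kuwune
  created

Answer: 1877-04-12


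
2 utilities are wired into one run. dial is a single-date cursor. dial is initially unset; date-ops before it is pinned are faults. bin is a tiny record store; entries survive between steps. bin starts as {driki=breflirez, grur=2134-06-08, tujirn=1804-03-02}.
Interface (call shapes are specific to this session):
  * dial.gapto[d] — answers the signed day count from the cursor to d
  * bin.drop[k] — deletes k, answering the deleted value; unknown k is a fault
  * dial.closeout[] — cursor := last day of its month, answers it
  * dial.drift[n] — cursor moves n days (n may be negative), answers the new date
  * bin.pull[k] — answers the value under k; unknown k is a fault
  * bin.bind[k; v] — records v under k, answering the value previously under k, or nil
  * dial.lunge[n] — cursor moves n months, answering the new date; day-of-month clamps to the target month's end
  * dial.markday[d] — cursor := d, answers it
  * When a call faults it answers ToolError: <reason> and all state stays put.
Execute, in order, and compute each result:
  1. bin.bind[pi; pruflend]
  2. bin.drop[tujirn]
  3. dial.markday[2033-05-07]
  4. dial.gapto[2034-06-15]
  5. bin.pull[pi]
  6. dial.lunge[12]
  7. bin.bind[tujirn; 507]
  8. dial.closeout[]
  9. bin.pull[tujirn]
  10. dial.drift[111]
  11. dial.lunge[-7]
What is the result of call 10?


Answer: 2034-09-19

Derivation:
Now I run bin.bind passing pi, pruflend, and see nil.
I call bin.drop passing tujirn, and see 1804-03-02.
I run dial.markday passing 2033-05-07, → 2033-05-07.
Next I call dial.gapto passing 2034-06-15, and observe 404.
Next I call bin.pull passing pi, and get pruflend.
I use dial.lunge passing 12, — result: 2034-05-07.
Calling bin.bind passing tujirn, 507, and get nil.
Calling dial.closeout, → 2034-05-31.
Now I run bin.pull passing tujirn, and get 507.
I use dial.drift passing 111: 2034-09-19.
Calling dial.lunge passing -7, — result: 2034-02-19.


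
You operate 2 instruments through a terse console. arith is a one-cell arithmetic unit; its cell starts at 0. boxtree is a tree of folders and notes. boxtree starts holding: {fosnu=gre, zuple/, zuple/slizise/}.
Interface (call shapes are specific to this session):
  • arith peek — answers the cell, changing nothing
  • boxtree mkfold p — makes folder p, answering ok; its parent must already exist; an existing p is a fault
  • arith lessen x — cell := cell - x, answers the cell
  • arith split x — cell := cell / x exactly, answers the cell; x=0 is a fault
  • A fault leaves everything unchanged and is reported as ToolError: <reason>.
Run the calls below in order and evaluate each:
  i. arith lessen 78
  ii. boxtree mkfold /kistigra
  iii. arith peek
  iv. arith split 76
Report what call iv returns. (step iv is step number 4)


Answer: -39/38

Derivation:
% arith lessen x='78'
  -78
% boxtree mkfold p='/kistigra'
  ok
% arith peek
  -78
% arith split x='76'
  -39/38


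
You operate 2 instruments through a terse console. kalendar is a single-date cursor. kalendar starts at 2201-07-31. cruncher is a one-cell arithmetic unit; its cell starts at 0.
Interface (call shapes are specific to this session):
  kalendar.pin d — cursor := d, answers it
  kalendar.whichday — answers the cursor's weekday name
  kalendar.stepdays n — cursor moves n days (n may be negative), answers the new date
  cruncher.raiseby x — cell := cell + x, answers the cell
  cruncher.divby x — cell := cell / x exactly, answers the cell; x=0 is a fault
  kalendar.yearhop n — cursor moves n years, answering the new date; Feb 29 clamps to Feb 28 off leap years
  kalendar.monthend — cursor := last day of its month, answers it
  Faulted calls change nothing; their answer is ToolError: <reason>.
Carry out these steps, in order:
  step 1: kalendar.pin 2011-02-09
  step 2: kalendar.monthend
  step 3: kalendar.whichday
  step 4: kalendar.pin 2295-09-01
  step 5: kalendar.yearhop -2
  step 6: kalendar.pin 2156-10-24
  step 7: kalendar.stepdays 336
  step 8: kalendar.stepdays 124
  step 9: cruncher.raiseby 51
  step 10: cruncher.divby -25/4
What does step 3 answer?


I run kalendar.pin on d='2011-02-09', and get 2011-02-09.
I try kalendar.monthend: 2011-02-28.
I call kalendar.whichday, and see Monday.
Next I call kalendar.pin on d='2295-09-01', and get 2295-09-01.
Invoking kalendar.yearhop on n='-2', → 2293-09-01.
I run kalendar.pin on d='2156-10-24', and observe 2156-10-24.
I call kalendar.stepdays on n='336', and get 2157-09-25.
Calling kalendar.stepdays on n='124', and see 2158-01-27.
Calling cruncher.raiseby on x='51', yielding 51.
I run cruncher.divby on x='-25/4', and see -204/25.

Answer: Monday


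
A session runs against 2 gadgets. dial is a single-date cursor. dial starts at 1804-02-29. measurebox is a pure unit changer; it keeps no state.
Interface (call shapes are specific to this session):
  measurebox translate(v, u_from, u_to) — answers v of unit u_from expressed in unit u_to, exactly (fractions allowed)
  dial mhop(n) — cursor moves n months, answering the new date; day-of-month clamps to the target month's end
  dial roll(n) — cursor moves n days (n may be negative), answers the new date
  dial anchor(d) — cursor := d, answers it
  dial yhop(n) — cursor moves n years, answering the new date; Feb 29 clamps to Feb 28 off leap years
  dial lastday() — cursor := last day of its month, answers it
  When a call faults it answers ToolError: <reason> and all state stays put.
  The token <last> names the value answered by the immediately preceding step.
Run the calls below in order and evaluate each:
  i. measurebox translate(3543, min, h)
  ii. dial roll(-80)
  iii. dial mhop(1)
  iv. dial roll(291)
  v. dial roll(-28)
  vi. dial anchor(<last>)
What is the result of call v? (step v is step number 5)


Answer: 1804-09-30

Derivation:
Step: measurebox translate[v: 3543; u_from: min; u_to: h]
Result: 1181/20
Step: dial roll[n: -80]
Result: 1803-12-11
Step: dial mhop[n: 1]
Result: 1804-01-11
Step: dial roll[n: 291]
Result: 1804-10-28
Step: dial roll[n: -28]
Result: 1804-09-30
Step: dial anchor[d: <last>]
Result: 1804-09-30


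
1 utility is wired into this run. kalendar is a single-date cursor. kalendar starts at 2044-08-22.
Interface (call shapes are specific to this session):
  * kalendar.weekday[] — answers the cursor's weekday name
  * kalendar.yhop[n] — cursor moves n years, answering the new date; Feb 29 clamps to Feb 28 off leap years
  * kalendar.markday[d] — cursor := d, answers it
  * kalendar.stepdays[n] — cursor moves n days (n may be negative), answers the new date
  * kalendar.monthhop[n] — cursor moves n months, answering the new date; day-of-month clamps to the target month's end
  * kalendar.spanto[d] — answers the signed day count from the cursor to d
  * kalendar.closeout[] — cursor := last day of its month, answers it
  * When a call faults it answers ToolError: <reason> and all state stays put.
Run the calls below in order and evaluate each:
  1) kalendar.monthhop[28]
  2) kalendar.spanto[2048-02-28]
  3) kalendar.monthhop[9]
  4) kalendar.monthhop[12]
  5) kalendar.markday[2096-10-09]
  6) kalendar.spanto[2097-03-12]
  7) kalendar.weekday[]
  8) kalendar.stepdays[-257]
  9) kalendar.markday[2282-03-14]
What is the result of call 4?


Answer: 2048-09-22

Derivation:
CALL kalendar.monthhop[n='28']
RET  2046-12-22
CALL kalendar.spanto[d='2048-02-28']
RET  433
CALL kalendar.monthhop[n='9']
RET  2047-09-22
CALL kalendar.monthhop[n='12']
RET  2048-09-22
CALL kalendar.markday[d='2096-10-09']
RET  2096-10-09
CALL kalendar.spanto[d='2097-03-12']
RET  154
CALL kalendar.weekday[]
RET  Tuesday
CALL kalendar.stepdays[n='-257']
RET  2096-01-26
CALL kalendar.markday[d='2282-03-14']
RET  2282-03-14


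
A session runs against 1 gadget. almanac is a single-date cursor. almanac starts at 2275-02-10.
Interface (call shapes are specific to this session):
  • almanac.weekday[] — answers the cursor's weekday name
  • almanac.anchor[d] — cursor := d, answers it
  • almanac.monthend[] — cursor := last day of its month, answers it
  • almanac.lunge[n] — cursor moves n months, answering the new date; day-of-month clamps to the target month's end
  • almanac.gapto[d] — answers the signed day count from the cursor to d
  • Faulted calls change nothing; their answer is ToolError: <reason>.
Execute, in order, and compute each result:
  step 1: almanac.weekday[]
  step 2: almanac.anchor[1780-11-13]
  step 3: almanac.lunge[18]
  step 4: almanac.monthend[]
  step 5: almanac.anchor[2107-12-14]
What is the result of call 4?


==> almanac.weekday()
<== Wednesday
==> almanac.anchor(d→1780-11-13)
<== 1780-11-13
==> almanac.lunge(n→18)
<== 1782-05-13
==> almanac.monthend()
<== 1782-05-31
==> almanac.anchor(d→2107-12-14)
<== 2107-12-14

Answer: 1782-05-31


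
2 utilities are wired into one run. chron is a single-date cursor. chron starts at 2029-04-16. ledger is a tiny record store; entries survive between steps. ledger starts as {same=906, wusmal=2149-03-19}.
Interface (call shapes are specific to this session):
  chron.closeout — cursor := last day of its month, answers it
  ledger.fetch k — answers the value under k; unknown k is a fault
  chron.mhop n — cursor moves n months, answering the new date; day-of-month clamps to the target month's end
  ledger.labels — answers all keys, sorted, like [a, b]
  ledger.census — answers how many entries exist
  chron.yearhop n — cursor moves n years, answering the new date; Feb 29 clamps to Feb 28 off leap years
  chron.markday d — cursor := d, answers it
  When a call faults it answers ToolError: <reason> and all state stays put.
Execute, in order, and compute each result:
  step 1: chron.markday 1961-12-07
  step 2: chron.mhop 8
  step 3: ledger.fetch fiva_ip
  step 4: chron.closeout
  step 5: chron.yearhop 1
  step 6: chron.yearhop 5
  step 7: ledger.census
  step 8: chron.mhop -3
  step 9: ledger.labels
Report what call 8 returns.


I call markday passing d=1961-12-07, and get 1961-12-07.
Now I run mhop passing n=8, and see 1962-08-07.
Invoking fetch passing k=fiva_ip, yielding ToolError: no such key fiva_ip.
I invoke closeout(), — result: 1962-08-31.
I call yearhop passing n=1: 1963-08-31.
Next I call yearhop passing n=5, and observe 1968-08-31.
Next I call census(), → 2.
I try mhop passing n=-3, — result: 1968-05-31.
I try labels, and observe [same, wusmal].

Answer: 1968-05-31


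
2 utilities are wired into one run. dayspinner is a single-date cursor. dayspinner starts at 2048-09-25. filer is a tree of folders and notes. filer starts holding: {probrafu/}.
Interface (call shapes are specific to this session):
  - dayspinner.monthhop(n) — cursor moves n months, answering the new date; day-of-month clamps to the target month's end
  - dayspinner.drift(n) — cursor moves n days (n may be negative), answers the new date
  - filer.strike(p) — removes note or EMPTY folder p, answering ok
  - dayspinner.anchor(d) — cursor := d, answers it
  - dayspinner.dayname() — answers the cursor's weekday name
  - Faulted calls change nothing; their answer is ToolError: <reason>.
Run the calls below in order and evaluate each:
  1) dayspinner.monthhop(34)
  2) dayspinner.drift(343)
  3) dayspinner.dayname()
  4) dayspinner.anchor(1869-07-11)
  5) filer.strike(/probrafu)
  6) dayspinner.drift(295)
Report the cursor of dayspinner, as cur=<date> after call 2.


Answer: cur=2052-07-02

Derivation:
>> dayspinner.monthhop(n=34)
<< 2051-07-25
>> dayspinner.drift(n=343)
<< 2052-07-02
>> dayspinner.dayname()
<< Tuesday
>> dayspinner.anchor(d=1869-07-11)
<< 1869-07-11
>> filer.strike(p=/probrafu)
<< ok
>> dayspinner.drift(n=295)
<< 1870-05-02


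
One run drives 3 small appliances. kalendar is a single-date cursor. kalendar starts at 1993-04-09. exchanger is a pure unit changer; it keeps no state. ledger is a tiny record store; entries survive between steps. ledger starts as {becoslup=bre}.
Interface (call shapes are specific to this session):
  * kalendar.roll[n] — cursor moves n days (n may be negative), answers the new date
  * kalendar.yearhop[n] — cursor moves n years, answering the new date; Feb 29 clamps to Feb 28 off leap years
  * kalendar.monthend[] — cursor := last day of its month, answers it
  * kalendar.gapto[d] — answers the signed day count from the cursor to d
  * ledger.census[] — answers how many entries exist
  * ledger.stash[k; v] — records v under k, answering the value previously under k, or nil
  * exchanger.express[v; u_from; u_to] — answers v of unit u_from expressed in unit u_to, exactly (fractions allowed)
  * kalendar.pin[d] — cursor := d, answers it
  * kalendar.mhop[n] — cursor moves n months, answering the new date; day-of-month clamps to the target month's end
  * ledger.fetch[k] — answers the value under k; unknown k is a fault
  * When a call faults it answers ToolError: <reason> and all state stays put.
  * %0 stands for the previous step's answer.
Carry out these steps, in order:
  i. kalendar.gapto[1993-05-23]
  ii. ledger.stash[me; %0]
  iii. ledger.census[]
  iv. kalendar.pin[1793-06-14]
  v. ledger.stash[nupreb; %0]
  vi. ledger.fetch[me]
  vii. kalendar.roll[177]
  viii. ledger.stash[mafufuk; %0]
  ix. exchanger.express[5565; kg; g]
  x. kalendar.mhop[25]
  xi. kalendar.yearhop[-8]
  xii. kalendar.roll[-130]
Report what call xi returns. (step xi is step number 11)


[in] gapto d='1993-05-23'
= 44
[in] stash k='me' v='%0'
= nil
[in] census
= 2
[in] pin d='1793-06-14'
= 1793-06-14
[in] stash k='nupreb' v='%0'
= nil
[in] fetch k='me'
= 44
[in] roll n='177'
= 1793-12-08
[in] stash k='mafufuk' v='%0'
= nil
[in] express v='5565' u_from='kg' u_to='g'
= 5565000
[in] mhop n='25'
= 1796-01-08
[in] yearhop n='-8'
= 1788-01-08
[in] roll n='-130'
= 1787-08-31

Answer: 1788-01-08


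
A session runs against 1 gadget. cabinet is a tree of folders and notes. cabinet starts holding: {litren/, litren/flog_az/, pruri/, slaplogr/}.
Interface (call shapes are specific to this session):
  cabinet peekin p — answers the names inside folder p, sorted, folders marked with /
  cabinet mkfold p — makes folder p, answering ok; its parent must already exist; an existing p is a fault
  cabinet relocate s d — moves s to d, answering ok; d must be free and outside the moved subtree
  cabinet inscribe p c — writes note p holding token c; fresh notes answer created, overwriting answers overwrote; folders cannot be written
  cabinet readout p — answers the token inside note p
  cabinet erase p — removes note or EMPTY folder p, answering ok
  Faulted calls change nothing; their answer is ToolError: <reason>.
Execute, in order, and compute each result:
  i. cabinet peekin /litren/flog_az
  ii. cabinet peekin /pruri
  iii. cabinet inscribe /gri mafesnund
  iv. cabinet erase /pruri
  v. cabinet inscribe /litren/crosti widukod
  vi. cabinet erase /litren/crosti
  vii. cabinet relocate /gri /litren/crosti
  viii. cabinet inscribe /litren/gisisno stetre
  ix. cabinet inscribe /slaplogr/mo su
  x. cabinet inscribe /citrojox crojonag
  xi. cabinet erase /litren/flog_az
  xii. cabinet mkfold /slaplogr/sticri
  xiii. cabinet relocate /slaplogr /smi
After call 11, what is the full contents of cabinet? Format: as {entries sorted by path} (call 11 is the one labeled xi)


Answer: {citrojox=crojonag, litren/, litren/crosti=mafesnund, litren/gisisno=stetre, slaplogr/, slaplogr/mo=su}

Derivation:
% cabinet peekin(/litren/flog_az) : []
% cabinet peekin(/pruri) : []
% cabinet inscribe(/gri, mafesnund) : created
% cabinet erase(/pruri) : ok
% cabinet inscribe(/litren/crosti, widukod) : created
% cabinet erase(/litren/crosti) : ok
% cabinet relocate(/gri, /litren/crosti) : ok
% cabinet inscribe(/litren/gisisno, stetre) : created
% cabinet inscribe(/slaplogr/mo, su) : created
% cabinet inscribe(/citrojox, crojonag) : created
% cabinet erase(/litren/flog_az) : ok
% cabinet mkfold(/slaplogr/sticri) : ok
% cabinet relocate(/slaplogr, /smi) : ok


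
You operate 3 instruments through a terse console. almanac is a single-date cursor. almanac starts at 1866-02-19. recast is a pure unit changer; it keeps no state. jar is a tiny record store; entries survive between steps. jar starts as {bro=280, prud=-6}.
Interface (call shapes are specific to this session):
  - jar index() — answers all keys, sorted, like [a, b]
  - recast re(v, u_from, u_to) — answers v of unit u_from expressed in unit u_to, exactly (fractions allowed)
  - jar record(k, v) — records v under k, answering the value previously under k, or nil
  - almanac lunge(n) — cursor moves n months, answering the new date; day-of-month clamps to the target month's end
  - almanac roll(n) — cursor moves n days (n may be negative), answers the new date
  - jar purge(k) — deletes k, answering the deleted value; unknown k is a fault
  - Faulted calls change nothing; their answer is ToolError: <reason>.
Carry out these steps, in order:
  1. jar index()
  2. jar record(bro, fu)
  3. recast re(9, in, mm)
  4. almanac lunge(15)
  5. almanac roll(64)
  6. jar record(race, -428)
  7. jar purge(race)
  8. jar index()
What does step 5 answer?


Answer: 1867-07-22

Derivation:
Invoking jar index(), → [bro, prud].
I invoke jar record(k='bro', v='fu'), — result: 280.
Then recast re(v='9', u_from='in', u_to='mm'), → 1143/5.
I invoke almanac lunge(n='15'), → 1867-05-19.
Using almanac roll(n='64'): 1867-07-22.
Invoking jar record(k='race', v='-428'), → nil.
Then jar purge(k='race'): -428.
I invoke jar index, which returns [bro, prud].


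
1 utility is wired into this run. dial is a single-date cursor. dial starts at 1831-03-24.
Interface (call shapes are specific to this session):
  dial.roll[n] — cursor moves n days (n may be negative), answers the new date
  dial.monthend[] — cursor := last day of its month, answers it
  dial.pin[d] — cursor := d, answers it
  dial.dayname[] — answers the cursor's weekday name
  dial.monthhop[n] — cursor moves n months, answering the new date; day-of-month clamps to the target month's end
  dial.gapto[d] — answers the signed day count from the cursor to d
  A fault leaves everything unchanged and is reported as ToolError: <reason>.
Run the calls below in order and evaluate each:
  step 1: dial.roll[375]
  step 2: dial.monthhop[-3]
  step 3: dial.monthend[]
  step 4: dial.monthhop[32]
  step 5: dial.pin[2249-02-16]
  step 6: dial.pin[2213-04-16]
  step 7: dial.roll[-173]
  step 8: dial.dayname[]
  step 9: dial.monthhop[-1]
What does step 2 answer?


Answer: 1832-01-02

Derivation:
> roll n='375'
:: 1832-04-02
> monthhop n='-3'
:: 1832-01-02
> monthend
:: 1832-01-31
> monthhop n='32'
:: 1834-09-30
> pin d='2249-02-16'
:: 2249-02-16
> pin d='2213-04-16'
:: 2213-04-16
> roll n='-173'
:: 2212-10-25
> dayname
:: Sunday
> monthhop n='-1'
:: 2212-09-25


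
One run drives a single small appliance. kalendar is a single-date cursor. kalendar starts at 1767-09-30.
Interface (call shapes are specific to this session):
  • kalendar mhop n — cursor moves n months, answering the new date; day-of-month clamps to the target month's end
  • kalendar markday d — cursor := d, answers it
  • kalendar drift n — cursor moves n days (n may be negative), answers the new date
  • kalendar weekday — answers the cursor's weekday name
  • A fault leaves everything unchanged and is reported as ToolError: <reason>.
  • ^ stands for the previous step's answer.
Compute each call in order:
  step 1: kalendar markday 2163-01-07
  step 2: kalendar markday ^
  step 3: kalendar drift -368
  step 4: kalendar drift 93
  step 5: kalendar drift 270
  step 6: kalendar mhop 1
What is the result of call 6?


Answer: 2163-02-02

Derivation:
-> kalendar markday(2163-01-07)
<- 2163-01-07
-> kalendar markday(^)
<- 2163-01-07
-> kalendar drift(-368)
<- 2162-01-04
-> kalendar drift(93)
<- 2162-04-07
-> kalendar drift(270)
<- 2163-01-02
-> kalendar mhop(1)
<- 2163-02-02


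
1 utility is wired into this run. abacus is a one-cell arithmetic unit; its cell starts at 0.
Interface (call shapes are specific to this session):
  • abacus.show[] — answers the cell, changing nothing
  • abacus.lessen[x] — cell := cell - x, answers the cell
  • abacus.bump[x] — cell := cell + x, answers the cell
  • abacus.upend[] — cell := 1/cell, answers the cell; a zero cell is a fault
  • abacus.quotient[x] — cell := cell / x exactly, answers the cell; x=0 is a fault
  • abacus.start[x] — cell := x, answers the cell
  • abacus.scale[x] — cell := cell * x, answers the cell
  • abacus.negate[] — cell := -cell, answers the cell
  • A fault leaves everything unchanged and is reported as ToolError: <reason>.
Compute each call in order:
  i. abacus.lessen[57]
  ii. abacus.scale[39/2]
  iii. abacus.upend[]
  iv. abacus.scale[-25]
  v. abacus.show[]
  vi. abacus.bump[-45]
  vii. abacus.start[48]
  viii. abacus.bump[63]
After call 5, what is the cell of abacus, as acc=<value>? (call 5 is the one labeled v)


Answer: acc=50/2223

Derivation:
I call abacus.lessen on 57, yielding -57.
I invoke abacus.scale on 39/2, and see -2223/2.
I try abacus.upend(), → -2/2223.
Now I run abacus.scale on -25, yielding 50/2223.
I use abacus.show(), which returns 50/2223.
Next I call abacus.bump on -45, — result: -99985/2223.
I try abacus.start on 48, → 48.
Using abacus.bump on 63, yielding 111.


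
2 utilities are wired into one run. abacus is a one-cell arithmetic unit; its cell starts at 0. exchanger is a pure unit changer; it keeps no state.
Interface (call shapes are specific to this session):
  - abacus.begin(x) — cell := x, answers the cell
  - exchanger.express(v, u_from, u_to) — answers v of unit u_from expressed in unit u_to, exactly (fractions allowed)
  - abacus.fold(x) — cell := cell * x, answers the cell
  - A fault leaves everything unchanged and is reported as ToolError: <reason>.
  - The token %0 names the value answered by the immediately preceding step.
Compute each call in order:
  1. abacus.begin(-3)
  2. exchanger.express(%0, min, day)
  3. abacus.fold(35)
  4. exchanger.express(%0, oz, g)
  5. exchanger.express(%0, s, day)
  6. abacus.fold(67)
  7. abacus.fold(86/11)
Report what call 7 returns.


Do: abacus.begin[x: -3]
See: -3
Do: exchanger.express[v: %0; u_from: min; u_to: day]
See: -1/480
Do: abacus.fold[x: 35]
See: -105
Do: exchanger.express[v: %0; u_from: oz; u_to: g]
See: -952543977/320000
Do: exchanger.express[v: %0; u_from: s; u_to: day]
See: -317514659/9216000000
Do: abacus.fold[x: 67]
See: -7035
Do: abacus.fold[x: 86/11]
See: -605010/11

Answer: -605010/11


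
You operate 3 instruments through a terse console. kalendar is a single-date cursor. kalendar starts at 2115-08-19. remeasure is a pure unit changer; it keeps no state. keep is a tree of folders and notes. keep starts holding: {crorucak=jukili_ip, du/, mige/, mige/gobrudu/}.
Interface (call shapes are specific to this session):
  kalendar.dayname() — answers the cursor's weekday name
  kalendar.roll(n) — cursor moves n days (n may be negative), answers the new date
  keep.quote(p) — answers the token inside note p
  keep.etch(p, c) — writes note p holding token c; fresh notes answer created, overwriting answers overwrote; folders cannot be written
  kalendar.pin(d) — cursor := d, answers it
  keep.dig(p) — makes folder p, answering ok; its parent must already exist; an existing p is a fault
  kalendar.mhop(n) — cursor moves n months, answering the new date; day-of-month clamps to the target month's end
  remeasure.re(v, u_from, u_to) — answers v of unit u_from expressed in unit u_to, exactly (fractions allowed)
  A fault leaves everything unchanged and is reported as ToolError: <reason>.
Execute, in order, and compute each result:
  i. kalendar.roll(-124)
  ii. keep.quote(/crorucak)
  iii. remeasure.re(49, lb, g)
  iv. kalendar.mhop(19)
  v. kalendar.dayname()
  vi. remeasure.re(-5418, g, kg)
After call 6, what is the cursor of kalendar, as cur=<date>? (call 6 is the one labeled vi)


Answer: cur=2116-11-17

Derivation:
> kalendar.roll n→-124
= 2115-04-17
> keep.quote p→/crorucak
= jukili_ip
> remeasure.re v→49 u_from→lb u_to→g
= 2222602613/100000
> kalendar.mhop n→19
= 2116-11-17
> kalendar.dayname
= Tuesday
> remeasure.re v→-5418 u_from→g u_to→kg
= -2709/500


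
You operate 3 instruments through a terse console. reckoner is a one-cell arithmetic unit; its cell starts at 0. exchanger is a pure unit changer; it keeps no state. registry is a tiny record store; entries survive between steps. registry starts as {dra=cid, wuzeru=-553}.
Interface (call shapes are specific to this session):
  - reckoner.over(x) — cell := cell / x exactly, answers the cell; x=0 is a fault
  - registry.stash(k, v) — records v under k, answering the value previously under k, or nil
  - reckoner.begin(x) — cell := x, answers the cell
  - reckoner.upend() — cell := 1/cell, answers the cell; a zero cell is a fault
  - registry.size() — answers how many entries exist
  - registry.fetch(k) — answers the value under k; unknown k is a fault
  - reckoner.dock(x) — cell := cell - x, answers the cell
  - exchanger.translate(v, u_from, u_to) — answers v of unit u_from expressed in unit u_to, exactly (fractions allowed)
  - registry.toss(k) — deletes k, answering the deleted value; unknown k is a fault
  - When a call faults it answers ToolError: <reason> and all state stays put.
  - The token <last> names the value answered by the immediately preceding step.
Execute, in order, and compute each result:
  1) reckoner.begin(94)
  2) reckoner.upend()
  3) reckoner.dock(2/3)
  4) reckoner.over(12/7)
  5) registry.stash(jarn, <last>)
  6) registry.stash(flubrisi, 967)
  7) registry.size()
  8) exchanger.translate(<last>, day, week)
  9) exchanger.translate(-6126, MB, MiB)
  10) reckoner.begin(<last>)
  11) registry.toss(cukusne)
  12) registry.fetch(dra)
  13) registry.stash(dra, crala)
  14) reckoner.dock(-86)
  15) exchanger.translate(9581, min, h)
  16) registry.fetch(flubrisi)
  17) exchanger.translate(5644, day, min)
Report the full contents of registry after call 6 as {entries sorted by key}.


→ reckoner.begin(x='94')
← 94
→ reckoner.upend()
← 1/94
→ reckoner.dock(x='2/3')
← -185/282
→ reckoner.over(x='12/7')
← -1295/3384
→ registry.stash(k='jarn', v='<last>')
← nil
→ registry.stash(k='flubrisi', v='967')
← nil
→ registry.size()
← 4
→ exchanger.translate(v='<last>', u_from='day', u_to='week')
← 4/7
→ exchanger.translate(v='-6126', u_from='MB', u_to='MiB')
← -47859375/8192
→ reckoner.begin(x='<last>')
← -47859375/8192
→ registry.toss(k='cukusne')
← ToolError: no such key cukusne
→ registry.fetch(k='dra')
← cid
→ registry.stash(k='dra', v='crala')
← cid
→ reckoner.dock(x='-86')
← -47154863/8192
→ exchanger.translate(v='9581', u_from='min', u_to='h')
← 9581/60
→ registry.fetch(k='flubrisi')
← 967
→ exchanger.translate(v='5644', u_from='day', u_to='min')
← 8127360

Answer: {dra=cid, flubrisi=967, jarn=-1295/3384, wuzeru=-553}


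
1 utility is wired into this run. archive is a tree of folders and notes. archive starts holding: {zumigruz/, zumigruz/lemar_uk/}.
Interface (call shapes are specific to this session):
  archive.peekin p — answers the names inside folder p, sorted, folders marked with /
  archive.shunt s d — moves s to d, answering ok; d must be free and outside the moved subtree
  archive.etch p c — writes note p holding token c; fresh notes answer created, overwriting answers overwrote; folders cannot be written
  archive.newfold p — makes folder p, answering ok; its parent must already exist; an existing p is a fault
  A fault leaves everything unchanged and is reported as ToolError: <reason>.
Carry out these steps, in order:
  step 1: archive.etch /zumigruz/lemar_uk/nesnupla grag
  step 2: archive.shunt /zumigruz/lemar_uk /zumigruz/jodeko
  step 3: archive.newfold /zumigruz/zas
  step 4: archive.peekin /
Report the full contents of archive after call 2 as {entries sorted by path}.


Answer: {zumigruz/, zumigruz/jodeko/, zumigruz/jodeko/nesnupla=grag}

Derivation:
;; etch(p='/zumigruz/lemar_uk/nesnupla', c='grag') -> created
;; shunt(s='/zumigruz/lemar_uk', d='/zumigruz/jodeko') -> ok
;; newfold(p='/zumigruz/zas') -> ok
;; peekin(p='/') -> [zumigruz/]


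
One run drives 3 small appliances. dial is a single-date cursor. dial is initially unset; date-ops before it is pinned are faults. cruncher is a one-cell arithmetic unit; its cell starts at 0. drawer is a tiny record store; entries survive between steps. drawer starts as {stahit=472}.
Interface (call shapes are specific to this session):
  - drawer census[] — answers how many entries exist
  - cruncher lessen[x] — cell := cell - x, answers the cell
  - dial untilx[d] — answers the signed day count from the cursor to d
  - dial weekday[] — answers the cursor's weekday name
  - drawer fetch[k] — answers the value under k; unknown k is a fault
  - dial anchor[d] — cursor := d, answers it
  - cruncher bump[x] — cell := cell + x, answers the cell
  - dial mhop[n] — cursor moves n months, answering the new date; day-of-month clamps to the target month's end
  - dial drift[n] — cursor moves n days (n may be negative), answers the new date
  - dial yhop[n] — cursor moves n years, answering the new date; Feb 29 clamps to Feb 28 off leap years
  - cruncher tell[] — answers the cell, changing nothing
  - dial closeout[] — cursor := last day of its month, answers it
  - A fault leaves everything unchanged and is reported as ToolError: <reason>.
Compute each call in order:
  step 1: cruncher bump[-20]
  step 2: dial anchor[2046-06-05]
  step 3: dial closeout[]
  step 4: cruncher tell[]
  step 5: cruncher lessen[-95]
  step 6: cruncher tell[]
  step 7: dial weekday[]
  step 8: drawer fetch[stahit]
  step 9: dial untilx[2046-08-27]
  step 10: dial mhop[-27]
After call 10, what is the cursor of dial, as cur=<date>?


Answer: cur=2044-03-30

Derivation:
·→ cruncher bump(x→-20)
·← -20
·→ dial anchor(d→2046-06-05)
·← 2046-06-05
·→ dial closeout()
·← 2046-06-30
·→ cruncher tell()
·← -20
·→ cruncher lessen(x→-95)
·← 75
·→ cruncher tell()
·← 75
·→ dial weekday()
·← Saturday
·→ drawer fetch(k→stahit)
·← 472
·→ dial untilx(d→2046-08-27)
·← 58
·→ dial mhop(n→-27)
·← 2044-03-30
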